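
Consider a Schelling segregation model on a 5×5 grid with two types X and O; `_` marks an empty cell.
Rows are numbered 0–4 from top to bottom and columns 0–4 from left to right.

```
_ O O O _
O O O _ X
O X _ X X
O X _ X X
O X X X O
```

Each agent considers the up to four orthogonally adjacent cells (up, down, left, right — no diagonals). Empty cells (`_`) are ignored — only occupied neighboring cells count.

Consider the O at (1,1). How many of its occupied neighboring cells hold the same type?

Occupied neighbors of (1,1): (0,1)=O, (2,1)=X, (1,0)=O, (1,2)=O.
Same type (O): 3 of 4.

3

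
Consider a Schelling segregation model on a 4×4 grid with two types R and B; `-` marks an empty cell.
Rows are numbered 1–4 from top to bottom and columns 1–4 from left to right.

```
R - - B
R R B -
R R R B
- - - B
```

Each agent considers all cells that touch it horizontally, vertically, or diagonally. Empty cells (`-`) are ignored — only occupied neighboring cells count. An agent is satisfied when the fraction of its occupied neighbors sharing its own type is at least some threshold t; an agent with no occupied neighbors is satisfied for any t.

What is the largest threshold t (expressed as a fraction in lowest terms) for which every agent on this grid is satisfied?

(1,1)R 2/2
(1,4)B 1/1
(2,1)R 4/4
(2,2)R 5/6
(2,3)B 2/5
(3,1)R 3/3
(3,2)R 4/5
(3,3)R 2/5
(3,4)B 2/3
(4,4)B 1/2
The smallest same-type fraction is 2/5 at (2,3), which reduces to 2/5. Any threshold above that leaves this agent unsatisfied.

2/5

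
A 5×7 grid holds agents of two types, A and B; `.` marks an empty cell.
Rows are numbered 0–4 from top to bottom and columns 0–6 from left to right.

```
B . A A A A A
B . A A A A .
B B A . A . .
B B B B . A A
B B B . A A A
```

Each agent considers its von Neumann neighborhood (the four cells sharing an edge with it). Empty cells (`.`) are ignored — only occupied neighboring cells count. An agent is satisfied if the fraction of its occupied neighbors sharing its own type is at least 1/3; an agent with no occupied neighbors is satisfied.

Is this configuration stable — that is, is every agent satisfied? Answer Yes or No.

Yes

(0,0)B 1/1 ok
(0,2)A 2/2 ok
(0,3)A 3/3 ok
(0,4)A 3/3 ok
(0,5)A 3/3 ok
(0,6)A 1/1 ok
(1,0)B 2/2 ok
(1,2)A 3/3 ok
(1,3)A 3/3 ok
(1,4)A 4/4 ok
(1,5)A 2/2 ok
(2,0)B 3/3 ok
(2,1)B 2/3 ok
(2,2)A 1/3 ok
(2,4)A 1/1 ok
(3,0)B 3/3 ok
(3,1)B 4/4 ok
(3,2)B 3/4 ok
(3,3)B 1/1 ok
(3,5)A 2/2 ok
(3,6)A 2/2 ok
(4,0)B 2/2 ok
(4,1)B 3/3 ok
(4,2)B 2/2 ok
(4,4)A 1/1 ok
(4,5)A 3/3 ok
(4,6)A 2/2 ok
All meet the threshold, so the configuration is stable.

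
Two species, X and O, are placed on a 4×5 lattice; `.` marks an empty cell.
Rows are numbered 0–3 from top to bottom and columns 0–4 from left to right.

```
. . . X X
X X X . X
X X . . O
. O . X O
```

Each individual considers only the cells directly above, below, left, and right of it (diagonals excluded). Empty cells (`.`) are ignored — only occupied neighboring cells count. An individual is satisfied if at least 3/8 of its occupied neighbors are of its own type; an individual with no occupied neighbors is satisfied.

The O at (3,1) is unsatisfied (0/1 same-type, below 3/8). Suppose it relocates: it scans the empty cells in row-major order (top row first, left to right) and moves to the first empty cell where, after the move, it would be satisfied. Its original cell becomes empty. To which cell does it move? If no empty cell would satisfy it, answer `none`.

(2,3)

Vacating (3,1). Empty cells in order:
  (0,0): 0/1 same-type → still unsatisfied.
  (0,1): 0/1 same-type → still unsatisfied.
  (0,2): 0/2 same-type → still unsatisfied.
  (1,3): 0/3 same-type → still unsatisfied.
  (2,2): 0/2 same-type → still unsatisfied.
  (2,3): 1/2 same-type → satisfied — stop here.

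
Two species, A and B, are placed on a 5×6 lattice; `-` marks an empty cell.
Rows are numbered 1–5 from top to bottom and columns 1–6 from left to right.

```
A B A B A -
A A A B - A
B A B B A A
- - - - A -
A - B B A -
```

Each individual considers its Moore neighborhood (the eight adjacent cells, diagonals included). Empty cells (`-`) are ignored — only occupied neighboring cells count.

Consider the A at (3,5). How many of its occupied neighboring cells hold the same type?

3

Occupied neighbors of (3,5): (2,4)=B, (2,6)=A, (3,4)=B, (3,6)=A, (4,5)=A.
Same type (A): 3 of 5.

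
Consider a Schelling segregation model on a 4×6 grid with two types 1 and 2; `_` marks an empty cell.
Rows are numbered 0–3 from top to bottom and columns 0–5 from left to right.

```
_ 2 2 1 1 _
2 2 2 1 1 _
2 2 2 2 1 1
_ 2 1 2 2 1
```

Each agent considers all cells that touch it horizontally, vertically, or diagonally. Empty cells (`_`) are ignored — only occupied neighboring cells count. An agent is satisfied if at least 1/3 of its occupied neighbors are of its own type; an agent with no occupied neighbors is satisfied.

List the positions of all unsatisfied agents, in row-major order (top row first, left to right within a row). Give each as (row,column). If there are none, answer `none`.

(3,2)

Row 0: (0,1)2 4/4 satisfied · (0,2)2 3/5 satisfied · (0,3)1 3/5 satisfied · (0,4)1 3/3 satisfied
Row 1: (1,0)2 4/4 satisfied · (1,1)2 7/7 satisfied · (1,2)2 6/8 satisfied · (1,3)1 4/8 satisfied · (1,4)1 5/6 satisfied
Row 2: (2,0)2 4/4 satisfied · (2,1)2 6/7 satisfied · (2,2)2 6/8 satisfied · (2,3)2 4/8 satisfied · (2,4)1 4/7 satisfied · (2,5)1 3/4 satisfied
Row 3: (3,1)2 3/4 satisfied · (3,2)1 0/5 not · (3,3)2 3/5 satisfied · (3,4)2 2/5 satisfied · (3,5)1 2/3 satisfied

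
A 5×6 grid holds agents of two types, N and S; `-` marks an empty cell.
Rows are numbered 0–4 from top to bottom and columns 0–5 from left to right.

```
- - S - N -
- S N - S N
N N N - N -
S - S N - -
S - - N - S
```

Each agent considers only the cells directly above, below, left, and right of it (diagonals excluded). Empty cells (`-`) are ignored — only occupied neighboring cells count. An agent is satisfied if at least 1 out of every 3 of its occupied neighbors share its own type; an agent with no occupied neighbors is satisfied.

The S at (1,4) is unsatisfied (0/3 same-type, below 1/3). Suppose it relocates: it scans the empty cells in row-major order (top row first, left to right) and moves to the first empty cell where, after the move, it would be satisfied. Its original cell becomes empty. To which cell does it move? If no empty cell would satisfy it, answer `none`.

Vacating (1,4). Empty cells in order:
  (0,0): 0/0 same-type → satisfied — stop here.

(0,0)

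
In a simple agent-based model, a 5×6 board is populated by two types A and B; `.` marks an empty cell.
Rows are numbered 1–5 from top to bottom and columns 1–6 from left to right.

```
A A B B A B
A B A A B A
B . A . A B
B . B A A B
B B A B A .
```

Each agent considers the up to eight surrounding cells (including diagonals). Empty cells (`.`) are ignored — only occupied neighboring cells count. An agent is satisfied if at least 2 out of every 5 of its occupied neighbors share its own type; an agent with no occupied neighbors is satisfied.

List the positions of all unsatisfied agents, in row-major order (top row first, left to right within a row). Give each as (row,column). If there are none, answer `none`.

Row 1: (1,1)A 2/3 ok · (1,2)A 3/5 ok · (1,3)B 2/5 ok · (1,4)B 2/5 ok · (1,5)A 2/5 ok · (1,6)B 1/3 unhappy
Row 2: (2,1)A 2/4 ok · (2,2)B 2/7 unhappy · (2,3)A 3/6 ok · (2,4)A 4/7 ok · (2,5)B 3/7 ok · (2,6)A 2/5 ok
Row 3: (3,1)B 2/3 ok · (3,3)A 3/5 ok · (3,5)A 4/7 ok · (3,6)B 2/5 ok
Row 4: (4,1)B 3/3 ok · (4,3)B 2/5 ok · (4,4)A 5/7 ok · (4,5)A 3/6 ok · (4,6)B 1/4 unhappy
Row 5: (5,1)B 2/2 ok · (5,2)B 3/4 ok · (5,3)A 1/4 unhappy · (5,4)B 1/5 unhappy · (5,5)A 2/4 ok

(1,6), (2,2), (4,6), (5,3), (5,4)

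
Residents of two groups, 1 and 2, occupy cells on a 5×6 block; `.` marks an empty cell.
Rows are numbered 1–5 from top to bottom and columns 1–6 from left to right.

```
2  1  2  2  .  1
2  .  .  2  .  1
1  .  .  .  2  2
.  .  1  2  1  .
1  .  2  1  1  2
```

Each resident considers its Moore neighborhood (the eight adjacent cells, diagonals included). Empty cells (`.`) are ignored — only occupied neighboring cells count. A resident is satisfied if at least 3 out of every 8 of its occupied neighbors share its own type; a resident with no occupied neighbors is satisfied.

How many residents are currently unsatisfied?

(1,1)2 1/2 ✓
(1,2)1 0/3 ✗
(1,3)2 2/3 ✓
(1,4)2 2/2 ✓
(1,6)1 1/1 ✓
(2,1)2 1/3 ✗
(2,4)2 3/3 ✓
(2,6)1 1/3 ✗
(3,1)1 0/1 ✗
(3,5)2 3/5 ✓
(3,6)2 1/3 ✗
(4,3)1 1/3 ✗
(4,4)2 2/6 ✗
(4,5)1 2/6 ✗
(5,1)1 0/0 ✓
(5,3)2 1/3 ✗
(5,4)1 3/5 ✓
(5,5)1 2/4 ✓
(5,6)2 0/2 ✗
Unsatisfied: (1,2), (2,1), (2,6), (3,1), (3,6), (4,3), (4,4), (4,5), (5,3), (5,6) — 10 in total.

10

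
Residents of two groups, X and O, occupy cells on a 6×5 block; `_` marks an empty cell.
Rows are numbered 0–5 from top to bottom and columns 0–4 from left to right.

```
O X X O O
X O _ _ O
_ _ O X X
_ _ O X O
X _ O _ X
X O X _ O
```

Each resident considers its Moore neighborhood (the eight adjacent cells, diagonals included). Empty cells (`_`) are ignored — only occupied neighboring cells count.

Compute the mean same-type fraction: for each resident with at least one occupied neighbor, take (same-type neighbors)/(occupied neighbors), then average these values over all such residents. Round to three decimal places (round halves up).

(0,0)O 1/3
(0,1)X 2/4
(0,2)X 1/3
(0,3)O 2/3
(0,4)O 2/2
(1,0)X 1/3
(1,1)O 2/5
(1,4)O 2/4
(2,2)O 2/4
(2,3)X 2/6
(2,4)X 2/4
(3,2)O 2/4
(3,3)X 3/7
(3,4)O 0/4
(4,0)X 1/2
(4,2)O 2/4
(4,4)X 1/3
(5,0)X 1/2
(5,1)O 1/4
(5,2)X 0/2
(5,4)O 0/1
Sum over 21 residents: 1/3 + 2/4 + 1/3 + 2/3 + 2/2 + 1/3 + 2/5 + 2/4 + 2/4 + 2/6 + 2/4 + 2/4 + 3/7 + 0/4 + 1/2 + 2/4 + 1/3 + 1/2 + 1/4 + 0/2 + 0/1 = 3533/420; mean = 3533/420 ÷ 21 = 3533/8820 = 0.400566… → 0.401.

0.401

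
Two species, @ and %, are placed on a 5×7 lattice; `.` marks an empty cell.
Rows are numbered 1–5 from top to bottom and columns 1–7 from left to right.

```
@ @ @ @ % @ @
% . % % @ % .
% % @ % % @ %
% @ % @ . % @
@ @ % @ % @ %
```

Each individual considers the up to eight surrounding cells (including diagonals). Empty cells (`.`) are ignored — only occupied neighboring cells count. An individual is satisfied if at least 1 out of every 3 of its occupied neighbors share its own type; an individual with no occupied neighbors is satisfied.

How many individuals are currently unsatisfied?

6

Row 1: (1,1)@ 1/2 satisfied · (1,2)@ 2/4 satisfied · (1,3)@ 2/4 satisfied · (1,4)@ 2/5 satisfied · (1,5)% 2/5 satisfied · (1,6)@ 2/4 satisfied · (1,7)@ 1/2 satisfied
Row 2: (2,1)% 2/4 satisfied · (2,3)% 3/7 satisfied · (2,4)% 4/8 satisfied · (2,5)@ 3/8 satisfied · (2,6)% 3/7 satisfied
Row 3: (3,1)% 3/4 satisfied · (3,2)% 5/7 satisfied · (3,3)@ 2/7 not · (3,4)% 4/7 satisfied · (3,5)% 4/7 satisfied · (3,6)@ 2/6 satisfied · (3,7)% 2/4 satisfied
Row 4: (4,1)% 2/5 satisfied · (4,2)@ 3/8 satisfied · (4,3)% 3/8 satisfied · (4,4)@ 2/7 not · (4,6)% 4/7 satisfied · (4,7)@ 2/5 satisfied
Row 5: (5,1)@ 2/3 satisfied · (5,2)@ 2/5 satisfied · (5,3)% 1/5 not · (5,4)@ 1/4 not · (5,5)% 1/4 not · (5,6)@ 1/4 not · (5,7)% 1/3 satisfied
Unsatisfied: (3,3), (4,4), (5,3), (5,4), (5,5), (5,6) — 6 in total.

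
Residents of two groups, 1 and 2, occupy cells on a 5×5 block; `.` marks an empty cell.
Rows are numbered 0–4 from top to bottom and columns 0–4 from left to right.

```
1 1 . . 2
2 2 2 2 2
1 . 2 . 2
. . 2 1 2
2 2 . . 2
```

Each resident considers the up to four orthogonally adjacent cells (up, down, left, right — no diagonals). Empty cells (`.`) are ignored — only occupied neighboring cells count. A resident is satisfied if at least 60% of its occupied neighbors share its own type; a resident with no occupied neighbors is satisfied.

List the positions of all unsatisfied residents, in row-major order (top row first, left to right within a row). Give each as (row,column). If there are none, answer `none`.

Row 0: (0,0)1 1/2 ✗ · (0,1)1 1/2 ✗ · (0,4)2 1/1 ✓
Row 1: (1,0)2 1/3 ✗ · (1,1)2 2/3 ✓ · (1,2)2 3/3 ✓ · (1,3)2 2/2 ✓ · (1,4)2 3/3 ✓
Row 2: (2,0)1 0/1 ✗ · (2,2)2 2/2 ✓ · (2,4)2 2/2 ✓
Row 3: (3,2)2 1/2 ✗ · (3,3)1 0/2 ✗ · (3,4)2 2/3 ✓
Row 4: (4,0)2 1/1 ✓ · (4,1)2 1/1 ✓ · (4,4)2 1/1 ✓

(0,0), (0,1), (1,0), (2,0), (3,2), (3,3)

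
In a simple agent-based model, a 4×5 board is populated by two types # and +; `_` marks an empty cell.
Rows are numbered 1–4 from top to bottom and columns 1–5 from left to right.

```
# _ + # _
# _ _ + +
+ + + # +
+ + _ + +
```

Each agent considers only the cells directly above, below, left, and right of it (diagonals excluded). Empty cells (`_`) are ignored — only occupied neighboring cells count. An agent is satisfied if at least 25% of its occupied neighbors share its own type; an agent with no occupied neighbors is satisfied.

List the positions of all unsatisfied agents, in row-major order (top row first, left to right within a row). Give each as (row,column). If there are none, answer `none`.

(1,1)# 1/1 satisfied
(1,3)+ 0/1 not
(1,4)# 0/2 not
(2,1)# 1/2 satisfied
(2,4)+ 1/3 satisfied
(2,5)+ 2/2 satisfied
(3,1)+ 2/3 satisfied
(3,2)+ 3/3 satisfied
(3,3)+ 1/2 satisfied
(3,4)# 0/4 not
(3,5)+ 2/3 satisfied
(4,1)+ 2/2 satisfied
(4,2)+ 2/2 satisfied
(4,4)+ 1/2 satisfied
(4,5)+ 2/2 satisfied

(1,3), (1,4), (3,4)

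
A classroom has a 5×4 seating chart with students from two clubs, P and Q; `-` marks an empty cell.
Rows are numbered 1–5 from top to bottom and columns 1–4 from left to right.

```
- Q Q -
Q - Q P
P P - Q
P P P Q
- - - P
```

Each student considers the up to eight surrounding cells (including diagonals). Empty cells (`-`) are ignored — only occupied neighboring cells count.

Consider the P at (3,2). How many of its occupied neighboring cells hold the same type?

4

Occupied neighbors of (3,2): (2,1)=Q, (2,3)=Q, (3,1)=P, (4,1)=P, (4,2)=P, (4,3)=P.
Same type (P): 4 of 6.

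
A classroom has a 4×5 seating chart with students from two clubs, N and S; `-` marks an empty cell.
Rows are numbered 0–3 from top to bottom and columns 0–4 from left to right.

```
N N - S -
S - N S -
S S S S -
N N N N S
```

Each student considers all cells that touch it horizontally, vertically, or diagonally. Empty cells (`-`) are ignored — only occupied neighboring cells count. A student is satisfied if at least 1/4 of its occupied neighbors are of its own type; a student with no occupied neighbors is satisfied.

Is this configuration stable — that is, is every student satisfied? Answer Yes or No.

No

(0,0)N 1/2 ok
(0,1)N 2/3 ok
(0,3)S 1/2 ok
(1,0)S 2/4 ok
(1,2)N 1/6 unhappy
(1,3)S 3/4 ok
(2,0)S 2/4 ok
(2,1)S 3/7 ok
(2,2)S 3/7 ok
(2,3)S 3/6 ok
(3,0)N 1/3 ok
(3,1)N 2/5 ok
(3,2)N 2/5 ok
(3,3)N 1/4 ok
(3,4)S 1/2 ok
For instance (1,2) has only 1/6 same-type neighbors, below 1/4.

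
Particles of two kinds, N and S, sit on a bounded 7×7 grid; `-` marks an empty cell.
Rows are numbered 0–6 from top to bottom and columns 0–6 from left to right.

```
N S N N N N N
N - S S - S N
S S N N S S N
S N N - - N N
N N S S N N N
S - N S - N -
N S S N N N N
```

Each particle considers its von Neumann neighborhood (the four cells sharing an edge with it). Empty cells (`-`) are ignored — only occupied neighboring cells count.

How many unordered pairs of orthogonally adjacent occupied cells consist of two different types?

Scan each occupied cell's neighbors to the right and below so each pair is counted once.
Row 0: N(0,0)–S(0,1)≠ N(0,0)–N(1,0)= S(0,1)–N(0,2)≠ N(0,2)–N(0,3)= N(0,2)–S(1,2)≠ N(0,3)–N(0,4)= N(0,3)–S(1,3)≠ N(0,4)–N(0,5)= N(0,5)–N(0,6)= N(0,5)–S(1,5)≠ N(0,6)–N(1,6)=  → 5/11 unlike.
Row 1: N(1,0)–S(2,0)≠ S(1,2)–S(1,3)= S(1,2)–N(2,2)≠ S(1,3)–N(2,3)≠ S(1,5)–N(1,6)≠ S(1,5)–S(2,5)= N(1,6)–N(2,6)=  → 4/7 unlike.
Row 2: S(2,0)–S(2,1)= S(2,0)–S(3,0)= S(2,1)–N(2,2)≠ S(2,1)–N(3,1)≠ N(2,2)–N(2,3)= N(2,2)–N(3,2)= N(2,3)–S(2,4)≠ S(2,4)–S(2,5)= S(2,5)–N(2,6)≠ S(2,5)–N(3,5)≠ N(2,6)–N(3,6)=  → 5/11 unlike.
Row 3: S(3,0)–N(3,1)≠ S(3,0)–N(4,0)≠ N(3,1)–N(3,2)= N(3,1)–N(4,1)= N(3,2)–S(4,2)≠ N(3,5)–N(3,6)= N(3,5)–N(4,5)= N(3,6)–N(4,6)=  → 3/8 unlike.
Row 4: N(4,0)–N(4,1)= N(4,0)–S(5,0)≠ N(4,1)–S(4,2)≠ S(4,2)–S(4,3)= S(4,2)–N(5,2)≠ S(4,3)–N(4,4)≠ S(4,3)–S(5,3)= N(4,4)–N(4,5)= N(4,5)–N(4,6)= N(4,5)–N(5,5)=  → 4/10 unlike.
Row 5: S(5,0)–N(6,0)≠ N(5,2)–S(5,3)≠ N(5,2)–S(6,2)≠ S(5,3)–N(6,3)≠ N(5,5)–N(6,5)=  → 4/5 unlike.
Row 6: N(6,0)–S(6,1)≠ S(6,1)–S(6,2)= S(6,2)–N(6,3)≠ N(6,3)–N(6,4)= N(6,4)–N(6,5)= N(6,5)–N(6,6)=  → 2/6 unlike.
Total adjacent occupied pairs: 58; unlike-type pairs: 27.

27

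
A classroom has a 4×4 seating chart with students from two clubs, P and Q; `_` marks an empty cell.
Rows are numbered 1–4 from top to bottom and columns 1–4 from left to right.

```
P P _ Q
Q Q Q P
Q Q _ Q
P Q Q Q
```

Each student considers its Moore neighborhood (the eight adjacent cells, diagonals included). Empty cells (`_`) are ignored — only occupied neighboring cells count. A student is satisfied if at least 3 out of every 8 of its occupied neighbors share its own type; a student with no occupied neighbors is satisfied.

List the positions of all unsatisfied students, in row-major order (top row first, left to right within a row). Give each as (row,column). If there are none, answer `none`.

(1,1)P 1/3 ✗
(1,2)P 1/4 ✗
(1,4)Q 1/2 ✓
(2,1)Q 3/5 ✓
(2,2)Q 4/6 ✓
(2,3)Q 4/6 ✓
(2,4)P 0/3 ✗
(3,1)Q 4/5 ✓
(3,2)Q 6/7 ✓
(3,4)Q 3/4 ✓
(4,1)P 0/3 ✗
(4,2)Q 3/4 ✓
(4,3)Q 4/4 ✓
(4,4)Q 2/2 ✓

(1,1), (1,2), (2,4), (4,1)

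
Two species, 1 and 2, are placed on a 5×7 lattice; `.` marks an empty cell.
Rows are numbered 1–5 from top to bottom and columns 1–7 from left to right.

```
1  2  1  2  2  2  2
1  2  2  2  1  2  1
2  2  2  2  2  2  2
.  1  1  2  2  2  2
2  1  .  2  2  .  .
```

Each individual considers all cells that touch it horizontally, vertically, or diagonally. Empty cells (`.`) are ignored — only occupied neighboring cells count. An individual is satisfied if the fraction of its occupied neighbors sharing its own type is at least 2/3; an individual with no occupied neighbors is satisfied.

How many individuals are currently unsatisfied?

Row 1: (1,1)1 1/3 ✗ · (1,2)2 2/5 ✗ · (1,3)1 0/5 ✗ · (1,4)2 3/5 ✗ · (1,5)2 4/5 ✓ · (1,6)2 3/5 ✗ · (1,7)2 2/3 ✓
Row 2: (2,1)1 1/5 ✗ · (2,2)2 5/8 ✗ · (2,3)2 7/8 ✓ · (2,4)2 6/8 ✓ · (2,5)1 0/8 ✗ · (2,6)2 6/8 ✓ · (2,7)1 0/5 ✗
Row 3: (3,1)2 2/4 ✗ · (3,2)2 4/7 ✗ · (3,3)2 6/8 ✓ · (3,4)2 6/8 ✓ · (3,5)2 7/8 ✓ · (3,6)2 6/8 ✓ · (3,7)2 4/5 ✓
Row 4: (4,2)1 2/6 ✗ · (4,3)1 2/7 ✗ · (4,4)2 6/7 ✓ · (4,5)2 7/7 ✓ · (4,6)2 6/6 ✓ · (4,7)2 3/3 ✓
Row 5: (5,1)2 0/2 ✗ · (5,2)1 2/3 ✓ · (5,4)2 3/4 ✓ · (5,5)2 4/4 ✓
Unsatisfied: (1,1), (1,2), (1,3), (1,4), (1,6), (2,1), (2,2), (2,5), (2,7), (3,1), (3,2), (4,2), (4,3), (5,1) — 14 in total.

14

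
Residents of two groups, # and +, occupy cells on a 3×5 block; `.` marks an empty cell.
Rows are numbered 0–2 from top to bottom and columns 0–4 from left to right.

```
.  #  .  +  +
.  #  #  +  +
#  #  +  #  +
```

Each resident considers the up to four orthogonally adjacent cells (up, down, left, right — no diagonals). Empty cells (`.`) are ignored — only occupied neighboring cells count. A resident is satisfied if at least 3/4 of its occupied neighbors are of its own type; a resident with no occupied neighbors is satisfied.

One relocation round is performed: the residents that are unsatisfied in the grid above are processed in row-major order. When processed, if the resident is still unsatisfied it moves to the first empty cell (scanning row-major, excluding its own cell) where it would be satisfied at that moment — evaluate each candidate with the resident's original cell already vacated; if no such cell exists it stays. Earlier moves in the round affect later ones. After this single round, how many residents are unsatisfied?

4

Initially unsatisfied (in order): (1,2), (1,3), (2,1), (2,2), (2,3), (2,4).
  (1,2) → (0,0).
  (1,3): no empty cell satisfies it; stays.
  (2,1) → (1,0).
  (2,2): no empty cell satisfies it; stays.
  (2,3): no empty cell satisfies it; stays.
  (2,4): no empty cell satisfies it; stays.
Resulting grid:
# # . + +
# # . + +
# . + # +
Unsatisfied now: (1,3), (2,2), (2,3), (2,4).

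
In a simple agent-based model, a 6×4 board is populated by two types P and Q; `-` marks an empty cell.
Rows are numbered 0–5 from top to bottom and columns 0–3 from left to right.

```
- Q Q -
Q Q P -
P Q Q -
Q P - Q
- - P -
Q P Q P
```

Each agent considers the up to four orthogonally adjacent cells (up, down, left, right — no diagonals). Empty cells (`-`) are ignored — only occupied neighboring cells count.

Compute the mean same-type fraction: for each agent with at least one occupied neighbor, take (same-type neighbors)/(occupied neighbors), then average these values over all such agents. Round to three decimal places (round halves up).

(0,1)Q 2/2
(0,2)Q 1/2
(1,0)Q 1/2
(1,1)Q 3/4
(1,2)P 0/3
(2,0)P 0/3
(2,1)Q 2/4
(2,2)Q 1/2
(3,0)Q 0/2
(3,1)P 0/2
(3,3)Q — no occupied neighbors
(4,2)P 0/1
(5,0)Q 0/1
(5,1)P 0/2
(5,2)Q 0/3
(5,3)P 0/1
Sum over 15 agents: 2/2 + 1/2 + 1/2 + 3/4 + 0/3 + 0/3 + 2/4 + 1/2 + 0/2 + 0/2 + 0/1 + 0/1 + 0/2 + 0/3 + 0/1 = 15/4; mean = 15/4 ÷ 15 = 1/4 = 0.25 → 0.250.

0.250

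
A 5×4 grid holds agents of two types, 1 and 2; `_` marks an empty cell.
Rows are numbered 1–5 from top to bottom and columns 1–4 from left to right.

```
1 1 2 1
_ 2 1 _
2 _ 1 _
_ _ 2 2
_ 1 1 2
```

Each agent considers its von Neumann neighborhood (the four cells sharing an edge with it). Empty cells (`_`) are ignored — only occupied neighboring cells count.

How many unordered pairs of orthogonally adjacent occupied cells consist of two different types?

Scan each occupied cell's neighbors to the right and below so each pair is counted once.
Row 1: 1(1,1)–1(1,2)= 1(1,2)–2(1,3)≠ 1(1,2)–2(2,2)≠ 2(1,3)–1(1,4)≠ 2(1,3)–1(2,3)≠  → 4/5 unlike.
Row 2: 2(2,2)–1(2,3)≠ 1(2,3)–1(3,3)=  → 1/2 unlike.
Row 3: 1(3,3)–2(4,3)≠  → 1/1 unlike.
Row 4: 2(4,3)–2(4,4)= 2(4,3)–1(5,3)≠ 2(4,4)–2(5,4)=  → 1/3 unlike.
Row 5: 1(5,2)–1(5,3)= 1(5,3)–2(5,4)≠  → 1/2 unlike.
Total adjacent occupied pairs: 13; unlike-type pairs: 8.

8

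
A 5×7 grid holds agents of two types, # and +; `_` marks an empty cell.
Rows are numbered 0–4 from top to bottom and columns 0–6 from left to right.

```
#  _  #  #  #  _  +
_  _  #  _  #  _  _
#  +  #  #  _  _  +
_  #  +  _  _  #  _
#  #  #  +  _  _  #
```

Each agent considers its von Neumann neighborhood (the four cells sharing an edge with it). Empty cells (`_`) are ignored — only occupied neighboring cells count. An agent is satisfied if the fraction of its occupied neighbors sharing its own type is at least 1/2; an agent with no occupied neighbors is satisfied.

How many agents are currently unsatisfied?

6

Row 0: (0,0)# 0/0 ok · (0,2)# 2/2 ok · (0,3)# 2/2 ok · (0,4)# 2/2 ok · (0,6)+ 0/0 ok
Row 1: (1,2)# 2/2 ok · (1,4)# 1/1 ok
Row 2: (2,0)# 0/1 unhappy · (2,1)+ 0/3 unhappy · (2,2)# 2/4 ok · (2,3)# 1/1 ok · (2,6)+ 0/0 ok
Row 3: (3,1)# 1/3 unhappy · (3,2)+ 0/3 unhappy · (3,5)# 0/0 ok
Row 4: (4,0)# 1/1 ok · (4,1)# 3/3 ok · (4,2)# 1/3 unhappy · (4,3)+ 0/1 unhappy · (4,6)# 0/0 ok
Unsatisfied: (2,0), (2,1), (3,1), (3,2), (4,2), (4,3) — 6 in total.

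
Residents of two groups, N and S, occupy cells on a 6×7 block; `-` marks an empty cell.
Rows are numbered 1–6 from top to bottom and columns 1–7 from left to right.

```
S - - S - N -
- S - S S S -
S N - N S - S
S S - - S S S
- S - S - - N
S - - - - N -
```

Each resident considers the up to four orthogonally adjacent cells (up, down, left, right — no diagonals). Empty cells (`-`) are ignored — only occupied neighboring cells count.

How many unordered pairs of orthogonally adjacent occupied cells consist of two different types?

7

Scan each occupied cell's neighbors to the right and below so each pair is counted once.
Row 1: S(1,4)–S(2,4)= N(1,6)–S(2,6)≠  → 1/2 unlike.
Row 2: S(2,2)–N(3,2)≠ S(2,4)–S(2,5)= S(2,4)–N(3,4)≠ S(2,5)–S(2,6)= S(2,5)–S(3,5)=  → 2/5 unlike.
Row 3: S(3,1)–N(3,2)≠ S(3,1)–S(4,1)= N(3,2)–S(4,2)≠ N(3,4)–S(3,5)≠ S(3,5)–S(4,5)= S(3,7)–S(4,7)=  → 3/6 unlike.
Row 4: S(4,1)–S(4,2)= S(4,2)–S(5,2)= S(4,5)–S(4,6)= S(4,6)–S(4,7)= S(4,7)–N(5,7)≠  → 1/5 unlike.
Total adjacent occupied pairs: 18; unlike-type pairs: 7.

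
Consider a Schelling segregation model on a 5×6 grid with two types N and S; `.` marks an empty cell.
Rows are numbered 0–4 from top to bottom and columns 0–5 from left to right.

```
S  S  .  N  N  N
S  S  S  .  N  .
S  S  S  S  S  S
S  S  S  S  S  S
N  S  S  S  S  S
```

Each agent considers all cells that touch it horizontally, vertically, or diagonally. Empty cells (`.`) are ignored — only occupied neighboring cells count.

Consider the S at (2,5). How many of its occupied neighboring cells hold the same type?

Occupied neighbors of (2,5): (1,4)=N, (2,4)=S, (3,4)=S, (3,5)=S.
Same type (S): 3 of 4.

3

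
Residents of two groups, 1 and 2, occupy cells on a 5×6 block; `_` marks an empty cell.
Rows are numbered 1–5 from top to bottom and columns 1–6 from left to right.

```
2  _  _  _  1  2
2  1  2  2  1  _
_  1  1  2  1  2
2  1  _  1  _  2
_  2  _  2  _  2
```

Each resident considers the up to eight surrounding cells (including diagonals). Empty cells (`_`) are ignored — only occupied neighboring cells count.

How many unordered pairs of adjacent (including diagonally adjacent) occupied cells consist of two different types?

Scan each occupied cell's neighbors to the right and below (and the two forward diagonals) so each pair is counted once.
Row 1: 2(1,1)–2(2,1)= 2(1,1)–1(2,2)≠ 1(1,5)–2(1,6)≠ 1(1,5)–1(2,5)= 1(1,5)–2(2,4)≠ 2(1,6)–1(2,5)≠  → 4/6 unlike.
Row 2: 2(2,1)–1(2,2)≠ 2(2,1)–1(3,2)≠ 1(2,2)–2(2,3)≠ 1(2,2)–1(3,2)= 1(2,2)–1(3,3)= 2(2,3)–2(2,4)= 2(2,3)–1(3,3)≠ 2(2,3)–2(3,4)= 2(2,3)–1(3,2)≠ 2(2,4)–1(2,5)≠ 2(2,4)–2(3,4)= 2(2,4)–1(3,5)≠ 2(2,4)–1(3,3)≠ 1(2,5)–1(3,5)= 1(2,5)–2(3,6)≠ 1(2,5)–2(3,4)≠  → 10/16 unlike.
Row 3: 1(3,2)–1(3,3)= 1(3,2)–1(4,2)= 1(3,2)–2(4,1)≠ 1(3,3)–2(3,4)≠ 1(3,3)–1(4,4)= 1(3,3)–1(4,2)= 2(3,4)–1(3,5)≠ 2(3,4)–1(4,4)≠ 1(3,5)–2(3,6)≠ 1(3,5)–2(4,6)≠ 1(3,5)–1(4,4)= 2(3,6)–2(4,6)=  → 6/12 unlike.
Row 4: 2(4,1)–1(4,2)≠ 2(4,1)–2(5,2)= 1(4,2)–2(5,2)≠ 1(4,4)–2(5,4)≠ 2(4,6)–2(5,6)=  → 3/5 unlike.
Total adjacent occupied pairs: 39; unlike-type pairs: 23.

23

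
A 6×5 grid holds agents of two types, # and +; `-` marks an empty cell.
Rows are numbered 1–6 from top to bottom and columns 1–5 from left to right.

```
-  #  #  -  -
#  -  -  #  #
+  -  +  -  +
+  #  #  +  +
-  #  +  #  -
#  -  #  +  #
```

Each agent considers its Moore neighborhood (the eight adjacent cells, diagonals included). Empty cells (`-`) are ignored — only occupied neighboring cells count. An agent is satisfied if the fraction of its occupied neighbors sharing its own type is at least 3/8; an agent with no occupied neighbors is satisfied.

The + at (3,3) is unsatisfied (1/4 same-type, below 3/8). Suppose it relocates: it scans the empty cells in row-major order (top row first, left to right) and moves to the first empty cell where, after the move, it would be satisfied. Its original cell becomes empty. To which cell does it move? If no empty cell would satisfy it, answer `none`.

Vacating (3,3). Empty cells in order:
  (1,1): 0/2 same-type → still unsatisfied.
  (1,4): 0/3 same-type → still unsatisfied.
  (1,5): 0/2 same-type → still unsatisfied.
  (2,2): 1/4 same-type → still unsatisfied.
  (2,3): 0/3 same-type → still unsatisfied.
  (3,2): 2/5 same-type → satisfied — stop here.

(3,2)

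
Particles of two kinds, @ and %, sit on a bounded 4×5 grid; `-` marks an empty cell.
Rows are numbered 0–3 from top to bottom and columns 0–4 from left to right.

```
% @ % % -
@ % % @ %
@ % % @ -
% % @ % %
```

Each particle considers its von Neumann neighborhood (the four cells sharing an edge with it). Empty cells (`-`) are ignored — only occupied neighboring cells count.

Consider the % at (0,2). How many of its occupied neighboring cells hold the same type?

Occupied neighbors of (0,2): (1,2)=%, (0,1)=@, (0,3)=%.
Same type (%): 2 of 3.

2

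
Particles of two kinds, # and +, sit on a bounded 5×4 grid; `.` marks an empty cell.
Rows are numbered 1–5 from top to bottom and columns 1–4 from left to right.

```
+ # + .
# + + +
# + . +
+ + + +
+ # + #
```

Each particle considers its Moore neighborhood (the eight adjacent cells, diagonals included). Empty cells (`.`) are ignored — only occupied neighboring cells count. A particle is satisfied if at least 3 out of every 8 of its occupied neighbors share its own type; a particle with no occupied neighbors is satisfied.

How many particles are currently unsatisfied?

Row 1: (1,1)+ 1/3 not · (1,2)# 1/5 not · (1,3)+ 3/4 satisfied
Row 2: (2,1)# 2/5 satisfied · (2,2)+ 4/7 satisfied · (2,3)+ 5/6 satisfied · (2,4)+ 3/3 satisfied
Row 3: (3,1)# 1/5 not · (3,2)+ 5/7 satisfied · (3,4)+ 4/4 satisfied
Row 4: (4,1)+ 3/5 satisfied · (4,2)+ 5/7 satisfied · (4,3)+ 5/7 satisfied · (4,4)+ 3/4 satisfied
Row 5: (5,1)+ 2/3 satisfied · (5,2)# 0/5 not · (5,3)+ 3/5 satisfied · (5,4)# 0/3 not
Unsatisfied: (1,1), (1,2), (3,1), (5,2), (5,4) — 5 in total.

5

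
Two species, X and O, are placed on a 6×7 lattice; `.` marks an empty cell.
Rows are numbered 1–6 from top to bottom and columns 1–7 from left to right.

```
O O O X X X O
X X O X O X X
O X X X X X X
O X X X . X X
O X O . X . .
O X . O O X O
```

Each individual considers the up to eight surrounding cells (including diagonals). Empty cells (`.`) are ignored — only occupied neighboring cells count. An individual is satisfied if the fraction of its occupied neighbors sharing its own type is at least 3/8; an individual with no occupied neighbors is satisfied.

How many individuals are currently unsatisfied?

11

Row 1: (1,1)O 1/3 unhappy · (1,2)O 3/5 ok · (1,3)O 2/5 ok · (1,4)X 2/5 ok · (1,5)X 4/5 ok · (1,6)X 3/5 ok · (1,7)O 0/3 unhappy
Row 2: (2,1)X 2/5 ok · (2,2)X 3/8 ok · (2,3)O 2/8 unhappy · (2,4)X 5/8 ok · (2,5)O 0/8 unhappy · (2,6)X 6/8 ok · (2,7)X 4/5 ok
Row 3: (3,1)O 1/5 unhappy · (3,2)X 5/8 ok · (3,3)X 7/8 ok · (3,4)X 5/7 ok · (3,5)X 6/7 ok · (3,6)X 6/7 ok · (3,7)X 5/5 ok
Row 4: (4,1)O 2/5 ok · (4,2)X 4/8 ok · (4,3)X 6/7 ok · (4,4)X 5/6 ok · (4,6)X 5/5 ok · (4,7)X 3/3 ok
Row 5: (5,1)O 2/5 ok · (5,2)X 3/7 ok · (5,3)O 1/6 unhappy · (5,5)X 3/5 ok
Row 6: (6,1)O 1/3 unhappy · (6,2)X 1/4 unhappy · (6,4)O 2/3 ok · (6,5)O 1/3 unhappy · (6,6)X 1/3 unhappy · (6,7)O 0/1 unhappy
Unsatisfied: (1,1), (1,7), (2,3), (2,5), (3,1), (5,3), (6,1), (6,2), (6,5), (6,6), (6,7) — 11 in total.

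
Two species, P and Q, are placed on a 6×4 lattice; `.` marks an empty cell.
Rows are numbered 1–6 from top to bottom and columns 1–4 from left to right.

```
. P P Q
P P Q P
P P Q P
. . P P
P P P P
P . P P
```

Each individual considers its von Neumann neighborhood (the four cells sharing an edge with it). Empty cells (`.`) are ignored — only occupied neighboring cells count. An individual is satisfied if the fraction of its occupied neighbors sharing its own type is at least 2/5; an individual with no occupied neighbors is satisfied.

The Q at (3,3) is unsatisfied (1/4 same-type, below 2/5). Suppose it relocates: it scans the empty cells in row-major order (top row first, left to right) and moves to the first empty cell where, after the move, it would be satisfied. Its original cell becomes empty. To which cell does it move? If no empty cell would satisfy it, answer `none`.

none

Vacating (3,3). Empty cells in order:
  (1,1): 0/2 same-type → still unsatisfied.
  (4,1): 0/2 same-type → still unsatisfied.
  (4,2): 0/3 same-type → still unsatisfied.
  (6,2): 0/3 same-type → still unsatisfied.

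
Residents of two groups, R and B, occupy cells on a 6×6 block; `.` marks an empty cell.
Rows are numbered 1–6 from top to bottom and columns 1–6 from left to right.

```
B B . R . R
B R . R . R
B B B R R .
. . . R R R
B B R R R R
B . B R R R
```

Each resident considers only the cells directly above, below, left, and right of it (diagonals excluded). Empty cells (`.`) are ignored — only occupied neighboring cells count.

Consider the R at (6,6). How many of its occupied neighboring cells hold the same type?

Occupied neighbors of (6,6): (5,6)=R, (6,5)=R.
Same type (R): 2 of 2.

2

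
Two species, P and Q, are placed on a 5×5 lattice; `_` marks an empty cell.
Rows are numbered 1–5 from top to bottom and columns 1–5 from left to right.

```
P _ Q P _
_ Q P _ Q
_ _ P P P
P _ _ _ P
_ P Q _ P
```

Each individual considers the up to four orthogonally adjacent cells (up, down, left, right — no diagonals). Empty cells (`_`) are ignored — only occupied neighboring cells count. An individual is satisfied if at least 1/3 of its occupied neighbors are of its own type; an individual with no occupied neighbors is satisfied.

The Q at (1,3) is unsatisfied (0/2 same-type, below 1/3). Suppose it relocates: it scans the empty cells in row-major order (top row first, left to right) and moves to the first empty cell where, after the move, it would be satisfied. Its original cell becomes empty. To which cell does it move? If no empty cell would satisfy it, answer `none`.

(1,2)

Vacating (1,3). Empty cells in order:
  (1,2): 1/2 same-type → satisfied — stop here.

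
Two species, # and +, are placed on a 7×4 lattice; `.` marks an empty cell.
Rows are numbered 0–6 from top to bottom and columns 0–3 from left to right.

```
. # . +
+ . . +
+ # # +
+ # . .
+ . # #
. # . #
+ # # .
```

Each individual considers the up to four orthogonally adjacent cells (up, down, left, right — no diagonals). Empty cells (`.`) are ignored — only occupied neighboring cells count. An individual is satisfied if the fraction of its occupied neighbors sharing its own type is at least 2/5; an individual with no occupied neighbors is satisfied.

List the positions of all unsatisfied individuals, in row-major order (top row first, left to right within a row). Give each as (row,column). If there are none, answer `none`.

(6,0)

(0,1)# 0/0 satisfied
(0,3)+ 1/1 satisfied
(1,0)+ 1/1 satisfied
(1,3)+ 2/2 satisfied
(2,0)+ 2/3 satisfied
(2,1)# 2/3 satisfied
(2,2)# 1/2 satisfied
(2,3)+ 1/2 satisfied
(3,0)+ 2/3 satisfied
(3,1)# 1/2 satisfied
(4,0)+ 1/1 satisfied
(4,2)# 1/1 satisfied
(4,3)# 2/2 satisfied
(5,1)# 1/1 satisfied
(5,3)# 1/1 satisfied
(6,0)+ 0/1 not
(6,1)# 2/3 satisfied
(6,2)# 1/1 satisfied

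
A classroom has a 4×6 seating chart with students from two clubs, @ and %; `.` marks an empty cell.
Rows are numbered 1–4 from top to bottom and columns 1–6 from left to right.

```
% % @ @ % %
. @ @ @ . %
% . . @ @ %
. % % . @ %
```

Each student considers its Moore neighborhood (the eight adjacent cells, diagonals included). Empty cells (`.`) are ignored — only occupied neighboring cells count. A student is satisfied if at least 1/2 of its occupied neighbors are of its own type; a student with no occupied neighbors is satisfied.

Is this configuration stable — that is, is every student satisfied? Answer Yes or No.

No

(1,1)% 1/2 ✓
(1,2)% 1/4 ✗
(1,3)@ 4/5 ✓
(1,4)@ 3/4 ✓
(1,5)% 2/4 ✓
(1,6)% 2/2 ✓
(2,2)@ 2/5 ✗
(2,3)@ 5/6 ✓
(2,4)@ 5/6 ✓
(2,6)% 3/4 ✓
(3,1)% 1/2 ✓
(3,4)@ 4/5 ✓
(3,5)@ 3/6 ✓
(3,6)% 2/4 ✓
(4,2)% 2/2 ✓
(4,3)% 1/2 ✓
(4,5)@ 2/4 ✓
(4,6)% 1/3 ✗
For instance (1,2) has only 1/4 same-type neighbors, below 1/2.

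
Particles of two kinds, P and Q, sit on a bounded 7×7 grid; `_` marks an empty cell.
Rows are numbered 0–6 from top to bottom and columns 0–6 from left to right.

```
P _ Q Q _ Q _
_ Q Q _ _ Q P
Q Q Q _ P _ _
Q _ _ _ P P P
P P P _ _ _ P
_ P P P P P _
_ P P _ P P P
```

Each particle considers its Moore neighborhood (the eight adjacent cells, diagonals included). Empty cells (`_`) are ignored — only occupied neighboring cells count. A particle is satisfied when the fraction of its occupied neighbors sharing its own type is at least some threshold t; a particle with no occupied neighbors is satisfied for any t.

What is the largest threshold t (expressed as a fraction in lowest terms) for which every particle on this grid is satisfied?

0/1

(0,0)P 0/1
(0,2)Q 3/3
(0,3)Q 2/2
(0,5)Q 1/2
(1,1)Q 5/6
(1,2)Q 5/5
(1,5)Q 1/3
(1,6)P 0/2
(2,0)Q 3/3
(2,1)Q 5/5
(2,2)Q 3/3
(2,4)P 2/3
(3,0)Q 2/4
(3,4)P 2/2
(3,5)P 4/4
(3,6)P 2/2
(4,0)P 2/3
(4,1)P 4/5
(4,2)P 4/4
(4,6)P 3/3
(5,1)P 6/6
(5,2)P 6/6
(5,3)P 5/5
(5,4)P 4/4
(5,5)P 5/5
(6,1)P 3/3
(6,2)P 4/4
(6,4)P 4/4
(6,5)P 4/4
(6,6)P 2/2
The smallest same-type fraction is 0/1 at (0,0), which reduces to 0/1. Any threshold above that leaves this particle unsatisfied.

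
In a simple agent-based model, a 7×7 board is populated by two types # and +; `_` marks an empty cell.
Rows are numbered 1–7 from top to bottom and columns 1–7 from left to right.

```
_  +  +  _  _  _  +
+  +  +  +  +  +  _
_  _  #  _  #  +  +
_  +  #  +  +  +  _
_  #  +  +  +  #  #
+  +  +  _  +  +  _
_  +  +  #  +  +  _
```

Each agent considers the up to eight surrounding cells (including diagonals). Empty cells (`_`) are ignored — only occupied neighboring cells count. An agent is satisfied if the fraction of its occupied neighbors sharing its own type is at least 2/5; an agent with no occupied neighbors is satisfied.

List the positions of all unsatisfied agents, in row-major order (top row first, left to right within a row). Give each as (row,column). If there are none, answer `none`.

Row 1: (1,2)+ 4/4 ✓ · (1,3)+ 4/4 ✓ · (1,7)+ 1/1 ✓
Row 2: (2,1)+ 2/2 ✓ · (2,2)+ 4/5 ✓ · (2,3)+ 4/5 ✓ · (2,4)+ 3/5 ✓ · (2,5)+ 3/4 ✓ · (2,6)+ 4/5 ✓
Row 3: (3,3)# 1/6 ✗ · (3,5)# 0/7 ✗ · (3,6)+ 5/6 ✓ · (3,7)+ 3/3 ✓
Row 4: (4,2)+ 1/4 ✗ · (4,3)# 2/6 ✗ · (4,4)+ 4/7 ✓ · (4,5)+ 5/7 ✓ · (4,6)+ 4/7 ✓
Row 5: (5,2)# 1/6 ✗ · (5,3)+ 5/7 ✓ · (5,4)+ 6/7 ✓ · (5,5)+ 6/7 ✓ · (5,6)# 1/6 ✗ · (5,7)# 1/3 ✗
Row 6: (6,1)+ 2/3 ✓ · (6,2)+ 5/6 ✓ · (6,3)+ 5/7 ✓ · (6,5)+ 5/7 ✓ · (6,6)+ 4/6 ✓
Row 7: (7,2)+ 4/4 ✓ · (7,3)+ 3/4 ✓ · (7,4)# 0/4 ✗ · (7,5)+ 3/4 ✓ · (7,6)+ 3/3 ✓

(3,3), (3,5), (4,2), (4,3), (5,2), (5,6), (5,7), (7,4)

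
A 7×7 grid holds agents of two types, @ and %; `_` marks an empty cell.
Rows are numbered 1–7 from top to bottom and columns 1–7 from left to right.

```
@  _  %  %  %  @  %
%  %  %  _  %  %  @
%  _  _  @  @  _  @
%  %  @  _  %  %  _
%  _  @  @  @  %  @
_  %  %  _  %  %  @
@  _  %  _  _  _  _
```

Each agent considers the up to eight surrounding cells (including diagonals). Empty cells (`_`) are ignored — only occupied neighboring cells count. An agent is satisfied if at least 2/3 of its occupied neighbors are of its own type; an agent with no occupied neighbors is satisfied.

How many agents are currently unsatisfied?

Row 1: (1,1)@ 0/2 not · (1,3)% 3/3 satisfied · (1,4)% 4/4 satisfied · (1,5)% 3/4 satisfied · (1,6)@ 1/5 not · (1,7)% 1/3 not
Row 2: (2,1)% 2/3 satisfied · (2,2)% 4/5 satisfied · (2,3)% 3/4 satisfied · (2,5)% 3/6 not · (2,6)% 3/7 not · (2,7)@ 2/4 not
Row 3: (3,1)% 4/4 satisfied · (3,4)@ 2/5 not · (3,5)@ 1/5 not · (3,7)@ 1/3 not
Row 4: (4,1)% 3/3 satisfied · (4,2)% 3/5 not · (4,3)@ 3/4 satisfied · (4,5)% 2/6 not · (4,6)% 2/6 not
Row 5: (5,1)% 3/3 satisfied · (5,3)@ 2/5 not · (5,4)@ 3/6 not · (5,5)@ 1/6 not · (5,6)% 4/7 not · (5,7)@ 1/4 not
Row 6: (6,2)% 3/5 not · (6,3)% 2/4 not · (6,5)% 2/4 not · (6,6)% 2/5 not · (6,7)@ 1/3 not
Row 7: (7,1)@ 0/1 not · (7,3)% 2/2 satisfied
Unsatisfied: (1,1), (1,6), (1,7), (2,5), (2,6), (2,7), (3,4), (3,5), (3,7), (4,2), (4,5), (4,6), (5,3), (5,4), (5,5), (5,6), (5,7), (6,2), (6,3), (6,5), (6,6), (6,7), (7,1) — 23 in total.

23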